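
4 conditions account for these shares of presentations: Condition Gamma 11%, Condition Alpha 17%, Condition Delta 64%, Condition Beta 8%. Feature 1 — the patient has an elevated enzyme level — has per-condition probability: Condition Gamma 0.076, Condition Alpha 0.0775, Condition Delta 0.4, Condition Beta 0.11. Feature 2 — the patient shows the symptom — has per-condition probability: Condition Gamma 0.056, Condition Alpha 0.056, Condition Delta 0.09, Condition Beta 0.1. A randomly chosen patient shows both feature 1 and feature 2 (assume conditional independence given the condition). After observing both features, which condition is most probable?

Condition Delta

Prior × likelihood for each hypothesis:
  Condition Gamma: 0.11 × 0.076 × 0.056 = 0.00046816
  Condition Alpha: 0.17 × 0.0775 × 0.056 = 0.0007378
  Condition Delta: 0.64 × 0.4 × 0.09 = 0.02304
  Condition Beta: 0.08 × 0.11 × 0.1 = 0.00088
Total = 0.02512596.
Largest term belongs to Condition Delta, so Condition Delta is most probable.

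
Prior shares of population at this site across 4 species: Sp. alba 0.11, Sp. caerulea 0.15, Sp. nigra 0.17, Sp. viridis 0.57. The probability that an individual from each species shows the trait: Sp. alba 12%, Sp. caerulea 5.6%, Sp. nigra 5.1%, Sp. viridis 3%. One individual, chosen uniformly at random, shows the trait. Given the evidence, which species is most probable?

Sp. viridis

Unnormalized posteriors (prior × likelihood):
  Sp. alba: 0.11 × 0.12 = 0.0132
  Sp. caerulea: 0.15 × 0.056 = 0.0084
  Sp. nigra: 0.17 × 0.051 = 0.00867
  Sp. viridis: 0.57 × 0.03 = 0.0171
Sum = 0.04737.
Largest term belongs to Sp. viridis, so Sp. viridis is most probable.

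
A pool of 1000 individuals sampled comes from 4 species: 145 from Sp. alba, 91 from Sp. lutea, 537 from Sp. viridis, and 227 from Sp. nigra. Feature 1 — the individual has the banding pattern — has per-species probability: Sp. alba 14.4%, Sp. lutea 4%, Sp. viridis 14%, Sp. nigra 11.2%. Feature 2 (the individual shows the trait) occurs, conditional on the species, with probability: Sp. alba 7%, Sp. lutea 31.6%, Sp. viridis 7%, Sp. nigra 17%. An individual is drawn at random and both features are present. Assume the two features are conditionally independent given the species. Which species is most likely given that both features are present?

Sp. viridis

Unnormalized posteriors (prior × likelihood):
  Sp. alba: 0.145 × 0.144 × 0.07 = 0.0014616
  Sp. lutea: 0.091 × 0.04 × 0.316 = 0.00115024
  Sp. viridis: 0.537 × 0.14 × 0.07 = 0.0052626
  Sp. nigra: 0.227 × 0.112 × 0.17 = 0.00432208
Normalizing constant = 0.01219652.
Largest term belongs to Sp. viridis, so Sp. viridis is most probable.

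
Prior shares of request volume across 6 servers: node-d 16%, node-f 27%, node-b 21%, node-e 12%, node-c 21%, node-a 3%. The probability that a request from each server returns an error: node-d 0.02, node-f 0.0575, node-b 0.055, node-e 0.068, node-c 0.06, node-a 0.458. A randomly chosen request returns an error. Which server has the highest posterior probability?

node-f

Unnormalized posteriors (prior × likelihood):
  node-d: 0.16 × 0.02 = 0.0032
  node-f: 0.27 × 0.0575 = 0.015525
  node-b: 0.21 × 0.055 = 0.01155
  node-e: 0.12 × 0.068 = 0.00816
  node-c: 0.21 × 0.06 = 0.0126
  node-a: 0.03 × 0.458 = 0.01374
Normalizing constant = 0.064775.
Largest term belongs to node-f, so node-f is most probable.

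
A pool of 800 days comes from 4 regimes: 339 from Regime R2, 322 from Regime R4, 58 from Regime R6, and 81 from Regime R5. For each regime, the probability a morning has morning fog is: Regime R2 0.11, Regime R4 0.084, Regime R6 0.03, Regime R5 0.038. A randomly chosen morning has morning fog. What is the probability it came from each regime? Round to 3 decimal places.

Regime R2 0.539, Regime R4 0.391, Regime R6 0.025, Regime R5 0.045

Compute prior × likelihood for every hypothesis:
  Regime R2: 0.42375 × 0.11 = 0.0466125
  Regime R4: 0.4025 × 0.084 = 0.03381
  Regime R6: 0.0725 × 0.03 = 0.002175
  Regime R5: 0.10125 × 0.038 = 0.0038475
Normalizing constant = 0.086445.
P(Regime R2 | fog) = 0.0466125/0.086445 ≈ 0.539
P(Regime R4 | fog) = 0.03381/0.086445 ≈ 0.391
P(Regime R6 | fog) = 0.002175/0.086445 ≈ 0.025
P(Regime R5 | fog) = 0.0038475/0.086445 ≈ 0.045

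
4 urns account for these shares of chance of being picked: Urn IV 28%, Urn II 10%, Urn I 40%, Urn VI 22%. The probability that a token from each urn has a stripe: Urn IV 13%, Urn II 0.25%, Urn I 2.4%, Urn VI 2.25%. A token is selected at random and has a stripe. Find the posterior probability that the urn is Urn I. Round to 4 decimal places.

By Bayes' rule, posterior ∝ prior × likelihood:
  Urn IV: 0.28 × 0.13 = 0.0364
  Urn II: 0.1 × 0.0025 = 0.00025
  Urn I: 0.4 × 0.024 = 0.0096
  Urn VI: 0.22 × 0.0225 = 0.00495
Total = 0.0512.
P(Urn I | evidence) = 0.0096 / 0.0512 ≈ 0.1875.

0.1875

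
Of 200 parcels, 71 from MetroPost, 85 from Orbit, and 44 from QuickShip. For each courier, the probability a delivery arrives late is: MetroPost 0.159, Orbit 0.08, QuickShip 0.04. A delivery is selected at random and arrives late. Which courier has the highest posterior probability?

Unnormalized posteriors (prior × likelihood):
  MetroPost: 0.355 × 0.159 = 0.056445
  Orbit: 0.425 × 0.08 = 0.034
  QuickShip: 0.22 × 0.04 = 0.0088
Normalizing constant = 0.099245.
Largest term belongs to MetroPost, so MetroPost is most probable.

MetroPost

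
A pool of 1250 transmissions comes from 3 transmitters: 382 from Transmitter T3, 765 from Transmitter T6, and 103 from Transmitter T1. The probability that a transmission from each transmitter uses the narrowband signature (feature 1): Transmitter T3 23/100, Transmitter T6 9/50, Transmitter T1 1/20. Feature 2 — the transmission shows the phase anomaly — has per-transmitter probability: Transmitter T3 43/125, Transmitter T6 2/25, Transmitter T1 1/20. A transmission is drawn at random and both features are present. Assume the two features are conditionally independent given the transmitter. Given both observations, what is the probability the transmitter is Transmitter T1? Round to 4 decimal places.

Compute prior × likelihood for every hypothesis:
  Transmitter T3: 0.3056 × 0.23 × 0.344 = 0.024179072
  Transmitter T6: 0.612 × 0.18 × 0.08 = 0.0088128
  Transmitter T1: 0.0824 × 0.05 × 0.05 = 0.000206
Total = 0.033197872.
P(Transmitter T1 | evidence) = 0.000206 / 0.033197872 ≈ 0.0062.

0.0062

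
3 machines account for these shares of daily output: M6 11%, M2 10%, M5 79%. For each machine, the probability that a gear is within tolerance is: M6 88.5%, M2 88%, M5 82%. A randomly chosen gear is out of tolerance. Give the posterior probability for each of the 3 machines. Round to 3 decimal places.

M6 0.076, M2 0.072, M5 0.852

Taking complements, P(oversize | each) = M6 0.115, M2 0.12, M5 0.18.
Unnormalized posteriors (prior × likelihood):
  M6: 0.11 × 0.115 = 0.01265
  M2: 0.1 × 0.12 = 0.012
  M5: 0.79 × 0.18 = 0.1422
Sum = 0.16685.
P(M6 | oversize) = 0.01265/0.16685 ≈ 0.076
P(M2 | oversize) = 0.012/0.16685 ≈ 0.072
P(M5 | oversize) = 0.1422/0.16685 ≈ 0.852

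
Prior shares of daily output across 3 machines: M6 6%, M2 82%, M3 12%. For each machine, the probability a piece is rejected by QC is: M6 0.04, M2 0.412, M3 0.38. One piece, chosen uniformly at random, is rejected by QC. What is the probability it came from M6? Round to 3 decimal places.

0.006

Unnormalized posteriors (prior × likelihood):
  M6: 0.06 × 0.04 = 0.0024
  M2: 0.82 × 0.412 = 0.33784
  M3: 0.12 × 0.38 = 0.0456
Normalizing constant = 0.38584.
P(M6 | evidence) = 0.0024 / 0.38584 ≈ 0.006.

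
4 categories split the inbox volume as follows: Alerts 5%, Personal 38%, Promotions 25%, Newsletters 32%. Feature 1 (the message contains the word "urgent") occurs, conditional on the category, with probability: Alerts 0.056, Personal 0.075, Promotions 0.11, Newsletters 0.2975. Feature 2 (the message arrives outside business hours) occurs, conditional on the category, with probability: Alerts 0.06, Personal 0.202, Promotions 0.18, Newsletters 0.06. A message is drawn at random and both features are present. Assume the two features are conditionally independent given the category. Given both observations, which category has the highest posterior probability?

By Bayes' rule, posterior ∝ prior × likelihood:
  Alerts: 0.05 × 0.056 × 0.06 = 0.000168
  Personal: 0.38 × 0.075 × 0.202 = 0.005757
  Promotions: 0.25 × 0.11 × 0.18 = 0.00495
  Newsletters: 0.32 × 0.2975 × 0.06 = 0.005712
Total = 0.016587.
Largest term belongs to Personal, so Personal is most probable.

Personal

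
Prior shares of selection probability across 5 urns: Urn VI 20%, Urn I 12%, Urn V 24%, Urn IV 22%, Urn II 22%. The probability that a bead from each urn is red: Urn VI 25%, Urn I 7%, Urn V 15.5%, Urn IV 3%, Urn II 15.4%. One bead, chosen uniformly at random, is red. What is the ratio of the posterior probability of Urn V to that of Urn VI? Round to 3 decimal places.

Compute prior × likelihood for every hypothesis:
  Urn VI: 0.2 × 0.25 = 0.05
  Urn I: 0.12 × 0.07 = 0.0084
  Urn V: 0.24 × 0.155 = 0.0372
  Urn IV: 0.22 × 0.03 = 0.0066
  Urn II: 0.22 × 0.154 = 0.03388
Normalizing constant = 0.13608.
The ratio is 0.0372 / 0.05 (the normalizer cancels) = 0.744.

0.744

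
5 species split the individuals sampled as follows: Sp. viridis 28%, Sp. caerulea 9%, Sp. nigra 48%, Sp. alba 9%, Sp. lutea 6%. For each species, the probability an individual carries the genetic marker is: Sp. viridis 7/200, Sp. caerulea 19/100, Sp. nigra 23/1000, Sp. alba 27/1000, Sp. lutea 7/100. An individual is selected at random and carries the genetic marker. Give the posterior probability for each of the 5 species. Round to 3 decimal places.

Compute prior × likelihood for every hypothesis:
  Sp. viridis: 0.28 × 0.035 = 0.0098
  Sp. caerulea: 0.09 × 0.19 = 0.0171
  Sp. nigra: 0.48 × 0.023 = 0.01104
  Sp. alba: 0.09 × 0.027 = 0.00243
  Sp. lutea: 0.06 × 0.07 = 0.0042
Total = 0.04457.
P(Sp. viridis | marker) = 0.0098/0.04457 ≈ 0.220
P(Sp. caerulea | marker) = 0.0171/0.04457 ≈ 0.384
P(Sp. nigra | marker) = 0.01104/0.04457 ≈ 0.248
P(Sp. alba | marker) = 0.00243/0.04457 ≈ 0.055
P(Sp. lutea | marker) = 0.0042/0.04457 ≈ 0.094

Sp. viridis 0.220, Sp. caerulea 0.384, Sp. nigra 0.248, Sp. alba 0.055, Sp. lutea 0.094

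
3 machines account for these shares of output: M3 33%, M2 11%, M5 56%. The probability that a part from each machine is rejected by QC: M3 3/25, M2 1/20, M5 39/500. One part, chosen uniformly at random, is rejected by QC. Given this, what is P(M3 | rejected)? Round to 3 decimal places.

Compute prior × likelihood for every hypothesis:
  M3: 0.33 × 0.12 = 0.0396
  M2: 0.11 × 0.05 = 0.0055
  M5: 0.56 × 0.078 = 0.04368
Sum = 0.08878.
P(M3 | evidence) = 0.0396 / 0.08878 ≈ 0.446.

0.446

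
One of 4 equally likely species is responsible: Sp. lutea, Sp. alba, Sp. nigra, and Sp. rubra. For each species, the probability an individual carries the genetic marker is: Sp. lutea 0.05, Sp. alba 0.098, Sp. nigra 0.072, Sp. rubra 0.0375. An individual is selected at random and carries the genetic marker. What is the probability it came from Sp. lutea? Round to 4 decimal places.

0.1942

Since the prior is uniform, the posterior is proportional to the likelihood:
  Sp. lutea: 0.05
  Sp. alba: 0.098
  Sp. nigra: 0.072
  Sp. rubra: 0.0375
Normalizing constant = 0.2575.
P(Sp. lutea | evidence) = 0.05 / 0.2575 ≈ 0.1942.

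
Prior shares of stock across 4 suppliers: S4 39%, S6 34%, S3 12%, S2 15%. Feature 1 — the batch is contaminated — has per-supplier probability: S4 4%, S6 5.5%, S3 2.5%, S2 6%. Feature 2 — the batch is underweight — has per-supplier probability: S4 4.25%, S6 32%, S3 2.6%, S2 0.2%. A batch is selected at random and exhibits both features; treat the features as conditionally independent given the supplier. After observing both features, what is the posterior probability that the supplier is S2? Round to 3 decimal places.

Unnormalized posteriors (prior × likelihood):
  S4: 0.39 × 0.04 × 0.0425 = 0.000663
  S6: 0.34 × 0.055 × 0.32 = 0.005984
  S3: 0.12 × 0.025 × 0.026 = 0.000078
  S2: 0.15 × 0.06 × 0.002 = 0.000018
Normalizing constant = 0.006743.
P(S2 | evidence) = 0.000018 / 0.006743 ≈ 0.003.

0.003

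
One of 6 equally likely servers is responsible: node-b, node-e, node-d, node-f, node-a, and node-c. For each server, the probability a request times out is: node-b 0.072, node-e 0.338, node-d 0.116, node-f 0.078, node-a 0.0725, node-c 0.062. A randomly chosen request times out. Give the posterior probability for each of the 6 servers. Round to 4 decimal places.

node-b 0.0975, node-e 0.4577, node-d 0.1571, node-f 0.1056, node-a 0.0982, node-c 0.0840

Since the prior is uniform, the posterior is proportional to the likelihood:
  node-b: 0.072
  node-e: 0.338
  node-d: 0.116
  node-f: 0.078
  node-a: 0.0725
  node-c: 0.062
Sum = 0.7385.
P(node-b | timeout) = 0.072/0.7385 ≈ 0.0975
P(node-e | timeout) = 0.338/0.7385 ≈ 0.4577
P(node-d | timeout) = 0.116/0.7385 ≈ 0.1571
P(node-f | timeout) = 0.078/0.7385 ≈ 0.1056
P(node-a | timeout) = 0.0725/0.7385 ≈ 0.0982
P(node-c | timeout) = 0.062/0.7385 ≈ 0.0840
(Check: 0.0975+0.4577+0.1571+0.1056+0.0982+0.0840 = 1.0001.)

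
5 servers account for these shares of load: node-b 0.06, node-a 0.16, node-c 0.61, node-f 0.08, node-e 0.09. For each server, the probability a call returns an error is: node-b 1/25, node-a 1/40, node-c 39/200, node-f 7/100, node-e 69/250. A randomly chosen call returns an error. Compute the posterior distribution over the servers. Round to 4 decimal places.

Compute prior × likelihood for every hypothesis:
  node-b: 0.06 × 0.04 = 0.0024
  node-a: 0.16 × 0.025 = 0.004
  node-c: 0.61 × 0.195 = 0.11895
  node-f: 0.08 × 0.07 = 0.0056
  node-e: 0.09 × 0.276 = 0.02484
Sum = 0.15579.
P(node-b | error) = 0.0024/0.15579 ≈ 0.0154
P(node-a | error) = 0.004/0.15579 ≈ 0.0257
P(node-c | error) = 0.11895/0.15579 ≈ 0.7635
P(node-f | error) = 0.0056/0.15579 ≈ 0.0359
P(node-e | error) = 0.02484/0.15579 ≈ 0.1594

node-b 0.0154, node-a 0.0257, node-c 0.7635, node-f 0.0359, node-e 0.1594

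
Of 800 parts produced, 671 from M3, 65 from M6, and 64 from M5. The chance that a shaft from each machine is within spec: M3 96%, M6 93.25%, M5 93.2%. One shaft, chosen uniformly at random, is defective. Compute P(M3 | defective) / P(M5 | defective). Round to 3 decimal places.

6.167

Taking complements, P(defective | each) = M3 0.04, M6 0.0675, M5 0.068.
Unnormalized posteriors (prior × likelihood):
  M3: 0.83875 × 0.04 = 0.03355
  M6: 0.08125 × 0.0675 = 0.005484375
  M5: 0.08 × 0.068 = 0.00544
Total = 0.044474375.
The ratio is 0.03355 / 0.00544 (the normalizer cancels) = 6.167.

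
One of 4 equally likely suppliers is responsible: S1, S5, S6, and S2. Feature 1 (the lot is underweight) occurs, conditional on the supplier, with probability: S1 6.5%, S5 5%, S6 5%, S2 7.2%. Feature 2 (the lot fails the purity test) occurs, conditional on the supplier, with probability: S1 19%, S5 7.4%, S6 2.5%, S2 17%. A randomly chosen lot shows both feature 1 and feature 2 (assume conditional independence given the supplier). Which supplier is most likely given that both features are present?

Since the prior is uniform, the posterior is proportional to the likelihood:
  S1: 0.065 × 0.19 = 0.01235
  S5: 0.05 × 0.074 = 0.0037
  S6: 0.05 × 0.025 = 0.00125
  S2: 0.072 × 0.17 = 0.01224
Sum = 0.02954.
Largest term belongs to S1, so S1 is most probable.

S1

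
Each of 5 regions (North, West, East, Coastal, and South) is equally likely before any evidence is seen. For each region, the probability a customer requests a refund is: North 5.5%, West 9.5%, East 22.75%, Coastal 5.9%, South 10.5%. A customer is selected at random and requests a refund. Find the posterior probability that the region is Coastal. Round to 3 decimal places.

With a uniform prior (1/5 each), posterior ∝ likelihood:
  North: 0.055
  West: 0.095
  East: 0.2275
  Coastal: 0.059
  South: 0.105
Sum = 0.5415.
P(Coastal | evidence) = 0.059 / 0.5415 ≈ 0.109.

0.109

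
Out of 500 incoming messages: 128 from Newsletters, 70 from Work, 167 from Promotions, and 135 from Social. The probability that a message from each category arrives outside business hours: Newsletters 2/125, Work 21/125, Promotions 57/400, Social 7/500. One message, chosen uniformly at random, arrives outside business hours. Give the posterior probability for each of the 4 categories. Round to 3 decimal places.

By Bayes' rule, posterior ∝ prior × likelihood:
  Newsletters: 0.256 × 0.016 = 0.004096
  Work: 0.14 × 0.168 = 0.02352
  Promotions: 0.334 × 0.1425 = 0.047595
  Social: 0.27 × 0.014 = 0.00378
Sum = 0.078991.
P(Newsletters | off-hours) = 0.004096/0.078991 ≈ 0.052
P(Work | off-hours) = 0.02352/0.078991 ≈ 0.298
P(Promotions | off-hours) = 0.047595/0.078991 ≈ 0.603
P(Social | off-hours) = 0.00378/0.078991 ≈ 0.048

Newsletters 0.052, Work 0.298, Promotions 0.603, Social 0.048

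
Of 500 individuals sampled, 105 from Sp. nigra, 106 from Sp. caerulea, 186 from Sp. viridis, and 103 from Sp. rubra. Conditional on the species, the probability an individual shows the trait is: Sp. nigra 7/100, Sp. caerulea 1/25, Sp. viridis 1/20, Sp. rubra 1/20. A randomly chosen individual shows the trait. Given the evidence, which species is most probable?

Sp. viridis

Prior × likelihood for each hypothesis:
  Sp. nigra: 0.21 × 0.07 = 0.0147
  Sp. caerulea: 0.212 × 0.04 = 0.00848
  Sp. viridis: 0.372 × 0.05 = 0.0186
  Sp. rubra: 0.206 × 0.05 = 0.0103
Sum = 0.05208.
Largest term belongs to Sp. viridis, so Sp. viridis is most probable.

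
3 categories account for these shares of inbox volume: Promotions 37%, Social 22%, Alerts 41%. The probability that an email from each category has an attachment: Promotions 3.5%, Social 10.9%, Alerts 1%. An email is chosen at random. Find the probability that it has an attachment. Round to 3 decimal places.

0.041

Compute prior × likelihood for every hypothesis:
  Promotions: 0.37 × 0.035 = 0.01295
  Social: 0.22 × 0.109 = 0.02398
  Alerts: 0.41 × 0.01 = 0.0041
P(attachment) = 0.01295 + 0.02398 + 0.0041 = 0.04103 → 0.041.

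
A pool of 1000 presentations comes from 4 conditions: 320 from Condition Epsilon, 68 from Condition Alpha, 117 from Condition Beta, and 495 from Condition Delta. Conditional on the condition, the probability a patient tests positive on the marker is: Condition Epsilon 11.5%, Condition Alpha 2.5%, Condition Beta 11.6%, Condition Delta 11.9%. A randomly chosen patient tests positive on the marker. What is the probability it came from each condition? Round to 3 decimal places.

Unnormalized posteriors (prior × likelihood):
  Condition Epsilon: 0.32 × 0.115 = 0.0368
  Condition Alpha: 0.068 × 0.025 = 0.0017
  Condition Beta: 0.117 × 0.116 = 0.013572
  Condition Delta: 0.495 × 0.119 = 0.058905
Total = 0.110977.
P(Condition Epsilon | marker-positive) = 0.0368/0.110977 ≈ 0.332
P(Condition Alpha | marker-positive) = 0.0017/0.110977 ≈ 0.015
P(Condition Beta | marker-positive) = 0.013572/0.110977 ≈ 0.122
P(Condition Delta | marker-positive) = 0.058905/0.110977 ≈ 0.531

Condition Epsilon 0.332, Condition Alpha 0.015, Condition Beta 0.122, Condition Delta 0.531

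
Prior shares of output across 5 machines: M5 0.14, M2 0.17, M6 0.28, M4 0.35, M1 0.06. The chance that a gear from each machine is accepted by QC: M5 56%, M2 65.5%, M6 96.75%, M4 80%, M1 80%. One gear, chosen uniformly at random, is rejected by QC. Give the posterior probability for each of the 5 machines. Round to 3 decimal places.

Taking complements, P(rejected | each) = M5 0.44, M2 0.345, M6 0.0325, M4 0.2, M1 0.2.
Unnormalized posteriors (prior × likelihood):
  M5: 0.14 × 0.44 = 0.0616
  M2: 0.17 × 0.345 = 0.05865
  M6: 0.28 × 0.0325 = 0.0091
  M4: 0.35 × 0.2 = 0.07
  M1: 0.06 × 0.2 = 0.012
Sum = 0.21135.
P(M5 | rejected) = 0.0616/0.21135 ≈ 0.291
P(M2 | rejected) = 0.05865/0.21135 ≈ 0.278
P(M6 | rejected) = 0.0091/0.21135 ≈ 0.043
P(M4 | rejected) = 0.07/0.21135 ≈ 0.331
P(M1 | rejected) = 0.012/0.21135 ≈ 0.057

M5 0.291, M2 0.278, M6 0.043, M4 0.331, M1 0.057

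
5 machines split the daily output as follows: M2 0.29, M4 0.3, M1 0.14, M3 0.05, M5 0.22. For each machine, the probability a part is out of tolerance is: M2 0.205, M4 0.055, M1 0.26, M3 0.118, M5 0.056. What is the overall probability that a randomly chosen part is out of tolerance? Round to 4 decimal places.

0.1306

Prior × likelihood for each hypothesis:
  M2: 0.29 × 0.205 = 0.05945
  M4: 0.3 × 0.055 = 0.0165
  M1: 0.14 × 0.26 = 0.0364
  M3: 0.05 × 0.118 = 0.0059
  M5: 0.22 × 0.056 = 0.01232
P(oversize) = 0.05945 + 0.0165 + 0.0364 + 0.0059 + 0.01232 = 0.13057 → 0.1306.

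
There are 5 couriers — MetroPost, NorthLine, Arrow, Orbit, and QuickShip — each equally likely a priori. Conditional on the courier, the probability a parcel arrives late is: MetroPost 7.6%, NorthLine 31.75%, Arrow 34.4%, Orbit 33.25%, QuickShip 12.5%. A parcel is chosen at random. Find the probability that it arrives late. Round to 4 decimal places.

Since the prior is uniform, the posterior is proportional to the likelihood:
  MetroPost: 0.076
  NorthLine: 0.3175
  Arrow: 0.344
  Orbit: 0.3325
  QuickShip: 0.125
P(late) = (1/5) × (0.076 + 0.3175 + 0.344 + 0.3325 + 0.125) = 1.195/5 ≈ 0.2390.

0.2390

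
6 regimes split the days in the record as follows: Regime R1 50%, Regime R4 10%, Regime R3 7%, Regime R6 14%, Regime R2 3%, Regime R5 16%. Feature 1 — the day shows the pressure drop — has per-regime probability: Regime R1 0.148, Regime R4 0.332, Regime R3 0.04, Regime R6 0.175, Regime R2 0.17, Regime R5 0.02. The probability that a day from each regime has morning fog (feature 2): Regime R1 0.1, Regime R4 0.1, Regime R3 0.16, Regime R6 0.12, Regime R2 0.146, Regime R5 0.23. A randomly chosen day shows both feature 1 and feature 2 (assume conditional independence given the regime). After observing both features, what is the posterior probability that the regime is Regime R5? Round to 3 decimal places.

0.047

Compute prior × likelihood for every hypothesis:
  Regime R1: 0.5 × 0.148 × 0.1 = 0.0074
  Regime R4: 0.1 × 0.332 × 0.1 = 0.00332
  Regime R3: 0.07 × 0.04 × 0.16 = 0.000448
  Regime R6: 0.14 × 0.175 × 0.12 = 0.00294
  Regime R2: 0.03 × 0.17 × 0.146 = 0.0007446
  Regime R5: 0.16 × 0.02 × 0.23 = 0.000736
Total = 0.0155886.
P(Regime R5 | evidence) = 0.000736 / 0.0155886 ≈ 0.047.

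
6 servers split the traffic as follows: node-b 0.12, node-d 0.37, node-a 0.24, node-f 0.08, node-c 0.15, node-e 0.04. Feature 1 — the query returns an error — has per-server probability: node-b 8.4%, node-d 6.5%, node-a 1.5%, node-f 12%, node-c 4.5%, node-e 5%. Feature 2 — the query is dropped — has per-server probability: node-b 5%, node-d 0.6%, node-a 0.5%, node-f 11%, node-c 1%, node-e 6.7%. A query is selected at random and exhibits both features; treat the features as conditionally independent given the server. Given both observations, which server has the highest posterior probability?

Compute prior × likelihood for every hypothesis:
  node-b: 0.12 × 0.084 × 0.05 = 0.000504
  node-d: 0.37 × 0.065 × 0.006 = 0.0001443
  node-a: 0.24 × 0.015 × 0.005 = 0.000018
  node-f: 0.08 × 0.12 × 0.11 = 0.001056
  node-c: 0.15 × 0.045 × 0.01 = 0.0000675
  node-e: 0.04 × 0.05 × 0.067 = 0.000134
Total = 0.0019238.
Largest term belongs to node-f, so node-f is most probable.

node-f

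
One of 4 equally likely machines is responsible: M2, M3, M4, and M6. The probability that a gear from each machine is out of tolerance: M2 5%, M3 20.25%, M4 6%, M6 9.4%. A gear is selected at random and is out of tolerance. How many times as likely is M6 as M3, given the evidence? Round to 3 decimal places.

0.464

Since the prior is uniform, the posterior is proportional to the likelihood:
  M2: 0.05
  M3: 0.2025
  M4: 0.06
  M6: 0.094
Normalizing constant = 0.4065.
The ratio is 0.094 / 0.2025 (the normalizer cancels) = 0.464.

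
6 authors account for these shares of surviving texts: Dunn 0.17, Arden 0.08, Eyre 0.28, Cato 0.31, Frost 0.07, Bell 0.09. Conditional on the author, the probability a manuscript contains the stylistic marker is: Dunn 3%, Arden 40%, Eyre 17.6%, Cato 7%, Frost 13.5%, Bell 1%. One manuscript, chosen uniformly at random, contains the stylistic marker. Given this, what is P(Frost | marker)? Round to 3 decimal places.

By Bayes' rule, posterior ∝ prior × likelihood:
  Dunn: 0.17 × 0.03 = 0.0051
  Arden: 0.08 × 0.4 = 0.032
  Eyre: 0.28 × 0.176 = 0.04928
  Cato: 0.31 × 0.07 = 0.0217
  Frost: 0.07 × 0.135 = 0.00945
  Bell: 0.09 × 0.01 = 0.0009
Normalizing constant = 0.11843.
P(Frost | evidence) = 0.00945 / 0.11843 ≈ 0.080.

0.080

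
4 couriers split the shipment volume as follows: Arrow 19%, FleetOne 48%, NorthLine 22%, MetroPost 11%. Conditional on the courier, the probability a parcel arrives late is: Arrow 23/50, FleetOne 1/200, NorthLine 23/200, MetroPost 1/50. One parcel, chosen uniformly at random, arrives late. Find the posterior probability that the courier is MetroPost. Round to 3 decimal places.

0.019

Compute prior × likelihood for every hypothesis:
  Arrow: 0.19 × 0.46 = 0.0874
  FleetOne: 0.48 × 0.005 = 0.0024
  NorthLine: 0.22 × 0.115 = 0.0253
  MetroPost: 0.11 × 0.02 = 0.0022
Normalizing constant = 0.1173.
P(MetroPost | evidence) = 0.0022 / 0.1173 ≈ 0.019.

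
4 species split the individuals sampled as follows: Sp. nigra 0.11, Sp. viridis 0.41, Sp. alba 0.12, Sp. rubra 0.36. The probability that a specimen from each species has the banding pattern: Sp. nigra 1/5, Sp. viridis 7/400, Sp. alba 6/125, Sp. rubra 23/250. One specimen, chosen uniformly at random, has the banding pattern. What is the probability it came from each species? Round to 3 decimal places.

Compute prior × likelihood for every hypothesis:
  Sp. nigra: 0.11 × 0.2 = 0.022
  Sp. viridis: 0.41 × 0.0175 = 0.007175
  Sp. alba: 0.12 × 0.048 = 0.00576
  Sp. rubra: 0.36 × 0.092 = 0.03312
Total = 0.068055.
P(Sp. nigra | banded) = 0.022/0.068055 ≈ 0.323
P(Sp. viridis | banded) = 0.007175/0.068055 ≈ 0.105
P(Sp. alba | banded) = 0.00576/0.068055 ≈ 0.085
P(Sp. rubra | banded) = 0.03312/0.068055 ≈ 0.487

Sp. nigra 0.323, Sp. viridis 0.105, Sp. alba 0.085, Sp. rubra 0.487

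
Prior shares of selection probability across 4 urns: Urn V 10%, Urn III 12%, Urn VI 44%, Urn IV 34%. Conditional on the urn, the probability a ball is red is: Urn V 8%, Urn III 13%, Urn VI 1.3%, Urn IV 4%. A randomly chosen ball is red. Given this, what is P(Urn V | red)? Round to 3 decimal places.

Compute prior × likelihood for every hypothesis:
  Urn V: 0.1 × 0.08 = 0.008
  Urn III: 0.12 × 0.13 = 0.0156
  Urn VI: 0.44 × 0.013 = 0.00572
  Urn IV: 0.34 × 0.04 = 0.0136
Normalizing constant = 0.04292.
P(Urn V | evidence) = 0.008 / 0.04292 ≈ 0.186.

0.186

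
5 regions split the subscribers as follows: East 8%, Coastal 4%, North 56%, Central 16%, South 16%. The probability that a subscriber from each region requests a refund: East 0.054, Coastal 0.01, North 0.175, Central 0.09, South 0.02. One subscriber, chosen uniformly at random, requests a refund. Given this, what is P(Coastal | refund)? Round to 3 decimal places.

0.003

Compute prior × likelihood for every hypothesis:
  East: 0.08 × 0.054 = 0.00432
  Coastal: 0.04 × 0.01 = 0.0004
  North: 0.56 × 0.175 = 0.098
  Central: 0.16 × 0.09 = 0.0144
  South: 0.16 × 0.02 = 0.0032
Total = 0.12032.
P(Coastal | evidence) = 0.0004 / 0.12032 ≈ 0.003.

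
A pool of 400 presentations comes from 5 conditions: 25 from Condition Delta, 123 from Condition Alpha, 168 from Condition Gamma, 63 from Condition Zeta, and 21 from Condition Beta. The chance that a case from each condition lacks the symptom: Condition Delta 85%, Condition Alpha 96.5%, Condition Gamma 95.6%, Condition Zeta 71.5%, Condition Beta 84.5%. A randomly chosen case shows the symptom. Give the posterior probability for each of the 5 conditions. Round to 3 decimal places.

Condition Delta 0.102, Condition Alpha 0.117, Condition Gamma 0.202, Condition Zeta 0.490, Condition Beta 0.089

Taking complements, P(symptomatic | each) = Condition Delta 0.15, Condition Alpha 0.035, Condition Gamma 0.044, Condition Zeta 0.285, Condition Beta 0.155.
By Bayes' rule, posterior ∝ prior × likelihood:
  Condition Delta: 0.0625 × 0.15 = 0.009375
  Condition Alpha: 0.3075 × 0.035 = 0.0107625
  Condition Gamma: 0.42 × 0.044 = 0.01848
  Condition Zeta: 0.1575 × 0.285 = 0.0448875
  Condition Beta: 0.0525 × 0.155 = 0.0081375
Sum = 0.0916425.
P(Condition Delta | symptomatic) = 0.009375/0.0916425 ≈ 0.102
P(Condition Alpha | symptomatic) = 0.0107625/0.0916425 ≈ 0.117
P(Condition Gamma | symptomatic) = 0.01848/0.0916425 ≈ 0.202
P(Condition Zeta | symptomatic) = 0.0448875/0.0916425 ≈ 0.490
P(Condition Beta | symptomatic) = 0.0081375/0.0916425 ≈ 0.089
(Check: 0.102+0.117+0.202+0.490+0.089 = 1.000.)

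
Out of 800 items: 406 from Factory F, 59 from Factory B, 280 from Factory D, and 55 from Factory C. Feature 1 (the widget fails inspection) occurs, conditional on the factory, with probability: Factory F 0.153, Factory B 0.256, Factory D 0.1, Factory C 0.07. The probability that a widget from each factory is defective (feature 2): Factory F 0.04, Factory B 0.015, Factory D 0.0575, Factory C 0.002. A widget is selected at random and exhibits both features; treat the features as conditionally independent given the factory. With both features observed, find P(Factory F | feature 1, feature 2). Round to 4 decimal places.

By Bayes' rule, posterior ∝ prior × likelihood:
  Factory F: 0.5075 × 0.153 × 0.04 = 0.0031059
  Factory B: 0.07375 × 0.256 × 0.015 = 0.0002832
  Factory D: 0.35 × 0.1 × 0.0575 = 0.0020125
  Factory C: 0.06875 × 0.07 × 0.002 = 0.000009625
Normalizing constant = 0.005411225.
P(Factory F | evidence) = 0.0031059 / 0.005411225 ≈ 0.5740.

0.5740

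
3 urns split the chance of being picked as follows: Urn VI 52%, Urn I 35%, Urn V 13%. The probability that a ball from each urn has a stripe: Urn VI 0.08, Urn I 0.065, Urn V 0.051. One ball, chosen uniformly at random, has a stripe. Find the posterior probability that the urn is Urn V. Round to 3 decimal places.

0.093

Unnormalized posteriors (prior × likelihood):
  Urn VI: 0.52 × 0.08 = 0.0416
  Urn I: 0.35 × 0.065 = 0.02275
  Urn V: 0.13 × 0.051 = 0.00663
Total = 0.07098.
P(Urn V | evidence) = 0.00663 / 0.07098 ≈ 0.093.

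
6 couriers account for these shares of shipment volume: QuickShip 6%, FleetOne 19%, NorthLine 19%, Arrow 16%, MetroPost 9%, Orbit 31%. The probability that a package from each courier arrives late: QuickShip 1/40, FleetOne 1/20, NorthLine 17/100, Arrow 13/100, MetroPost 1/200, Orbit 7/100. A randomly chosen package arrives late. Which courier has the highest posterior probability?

NorthLine

Compute prior × likelihood for every hypothesis:
  QuickShip: 0.06 × 0.025 = 0.0015
  FleetOne: 0.19 × 0.05 = 0.0095
  NorthLine: 0.19 × 0.17 = 0.0323
  Arrow: 0.16 × 0.13 = 0.0208
  MetroPost: 0.09 × 0.005 = 0.00045
  Orbit: 0.31 × 0.07 = 0.0217
Total = 0.08625.
Largest term belongs to NorthLine, so NorthLine is most probable.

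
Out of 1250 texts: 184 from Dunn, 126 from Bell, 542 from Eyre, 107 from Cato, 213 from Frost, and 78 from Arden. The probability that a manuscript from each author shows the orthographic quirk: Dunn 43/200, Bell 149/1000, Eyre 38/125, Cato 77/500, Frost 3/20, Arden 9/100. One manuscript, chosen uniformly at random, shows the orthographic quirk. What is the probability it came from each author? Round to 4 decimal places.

Unnormalized posteriors (prior × likelihood):
  Dunn: 0.1472 × 0.215 = 0.031648
  Bell: 0.1008 × 0.149 = 0.0150192
  Eyre: 0.4336 × 0.304 = 0.1318144
  Cato: 0.0856 × 0.154 = 0.0131824
  Frost: 0.1704 × 0.15 = 0.02556
  Arden: 0.0624 × 0.09 = 0.005616
Total = 0.22284.
P(Dunn | quirk) = 0.031648/0.22284 ≈ 0.1420
P(Bell | quirk) = 0.0150192/0.22284 ≈ 0.0674
P(Eyre | quirk) = 0.1318144/0.22284 ≈ 0.5915
P(Cato | quirk) = 0.0131824/0.22284 ≈ 0.0592
P(Frost | quirk) = 0.02556/0.22284 ≈ 0.1147
P(Arden | quirk) = 0.005616/0.22284 ≈ 0.0252

Dunn 0.1420, Bell 0.0674, Eyre 0.5915, Cato 0.0592, Frost 0.1147, Arden 0.0252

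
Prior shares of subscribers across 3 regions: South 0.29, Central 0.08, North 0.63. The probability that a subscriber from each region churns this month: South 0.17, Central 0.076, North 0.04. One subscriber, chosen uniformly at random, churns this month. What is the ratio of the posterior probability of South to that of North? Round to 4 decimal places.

Compute prior × likelihood for every hypothesis:
  South: 0.29 × 0.17 = 0.0493
  Central: 0.08 × 0.076 = 0.00608
  North: 0.63 × 0.04 = 0.0252
Total = 0.08058.
The ratio is 0.0493 / 0.0252 (the normalizer cancels) = 1.9563.

1.9563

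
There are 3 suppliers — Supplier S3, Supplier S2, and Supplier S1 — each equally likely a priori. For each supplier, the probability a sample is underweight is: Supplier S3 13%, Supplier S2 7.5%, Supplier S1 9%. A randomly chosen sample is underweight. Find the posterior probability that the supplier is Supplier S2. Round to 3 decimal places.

With a uniform prior (1/3 each), posterior ∝ likelihood:
  Supplier S3: 0.13
  Supplier S2: 0.075
  Supplier S1: 0.09
Normalizing constant = 0.295.
P(Supplier S2 | evidence) = 0.075 / 0.295 ≈ 0.254.

0.254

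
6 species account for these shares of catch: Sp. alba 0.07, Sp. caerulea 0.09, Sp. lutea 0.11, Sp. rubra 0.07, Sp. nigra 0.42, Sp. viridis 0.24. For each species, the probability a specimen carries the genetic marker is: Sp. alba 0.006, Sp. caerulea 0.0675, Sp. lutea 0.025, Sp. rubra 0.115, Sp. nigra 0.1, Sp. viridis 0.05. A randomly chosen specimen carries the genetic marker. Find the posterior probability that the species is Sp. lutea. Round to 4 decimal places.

0.0386

Unnormalized posteriors (prior × likelihood):
  Sp. alba: 0.07 × 0.006 = 0.00042
  Sp. caerulea: 0.09 × 0.0675 = 0.006075
  Sp. lutea: 0.11 × 0.025 = 0.00275
  Sp. rubra: 0.07 × 0.115 = 0.00805
  Sp. nigra: 0.42 × 0.1 = 0.042
  Sp. viridis: 0.24 × 0.05 = 0.012
Normalizing constant = 0.071295.
P(Sp. lutea | evidence) = 0.00275 / 0.071295 ≈ 0.0386.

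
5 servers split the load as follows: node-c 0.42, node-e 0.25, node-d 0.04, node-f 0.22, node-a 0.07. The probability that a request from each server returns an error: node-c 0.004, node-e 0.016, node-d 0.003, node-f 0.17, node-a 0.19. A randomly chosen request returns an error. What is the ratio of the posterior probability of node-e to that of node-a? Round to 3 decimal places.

Unnormalized posteriors (prior × likelihood):
  node-c: 0.42 × 0.004 = 0.00168
  node-e: 0.25 × 0.016 = 0.004
  node-d: 0.04 × 0.003 = 0.00012
  node-f: 0.22 × 0.17 = 0.0374
  node-a: 0.07 × 0.19 = 0.0133
Normalizing constant = 0.0565.
The ratio is 0.004 / 0.0133 (the normalizer cancels) = 0.301.

0.301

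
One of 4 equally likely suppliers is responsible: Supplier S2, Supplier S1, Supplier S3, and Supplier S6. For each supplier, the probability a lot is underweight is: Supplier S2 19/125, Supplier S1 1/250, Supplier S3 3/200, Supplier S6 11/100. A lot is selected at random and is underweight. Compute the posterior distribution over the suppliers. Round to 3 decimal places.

Since the prior is uniform, the posterior is proportional to the likelihood:
  Supplier S2: 0.152
  Supplier S1: 0.004
  Supplier S3: 0.015
  Supplier S6: 0.11
Normalizing constant = 0.281.
P(Supplier S2 | underweight) = 0.152/0.281 ≈ 0.541
P(Supplier S1 | underweight) = 0.004/0.281 ≈ 0.014
P(Supplier S3 | underweight) = 0.015/0.281 ≈ 0.053
P(Supplier S6 | underweight) = 0.11/0.281 ≈ 0.391
(Check: 0.541+0.014+0.053+0.391 = 0.999.)

Supplier S2 0.541, Supplier S1 0.014, Supplier S3 0.053, Supplier S6 0.391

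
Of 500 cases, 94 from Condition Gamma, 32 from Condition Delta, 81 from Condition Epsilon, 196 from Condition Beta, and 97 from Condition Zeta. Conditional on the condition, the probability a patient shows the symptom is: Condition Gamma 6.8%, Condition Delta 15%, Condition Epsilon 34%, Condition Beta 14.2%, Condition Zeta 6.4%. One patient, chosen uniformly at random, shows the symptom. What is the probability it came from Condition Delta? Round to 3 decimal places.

0.066

Compute prior × likelihood for every hypothesis:
  Condition Gamma: 0.188 × 0.068 = 0.012784
  Condition Delta: 0.064 × 0.15 = 0.0096
  Condition Epsilon: 0.162 × 0.34 = 0.05508
  Condition Beta: 0.392 × 0.142 = 0.055664
  Condition Zeta: 0.194 × 0.064 = 0.012416
Normalizing constant = 0.145544.
P(Condition Delta | evidence) = 0.0096 / 0.145544 ≈ 0.066.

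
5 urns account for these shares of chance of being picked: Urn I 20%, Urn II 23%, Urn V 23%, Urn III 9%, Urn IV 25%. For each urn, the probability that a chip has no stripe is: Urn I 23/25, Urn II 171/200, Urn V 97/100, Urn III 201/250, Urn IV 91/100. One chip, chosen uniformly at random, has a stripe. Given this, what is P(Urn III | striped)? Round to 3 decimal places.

Taking complements, P(striped | each) = Urn I 0.08, Urn II 0.145, Urn V 0.03, Urn III 0.196, Urn IV 0.09.
By Bayes' rule, posterior ∝ prior × likelihood:
  Urn I: 0.2 × 0.08 = 0.016
  Urn II: 0.23 × 0.145 = 0.03335
  Urn V: 0.23 × 0.03 = 0.0069
  Urn III: 0.09 × 0.196 = 0.01764
  Urn IV: 0.25 × 0.09 = 0.0225
Sum = 0.09639.
P(Urn III | evidence) = 0.01764 / 0.09639 ≈ 0.183.

0.183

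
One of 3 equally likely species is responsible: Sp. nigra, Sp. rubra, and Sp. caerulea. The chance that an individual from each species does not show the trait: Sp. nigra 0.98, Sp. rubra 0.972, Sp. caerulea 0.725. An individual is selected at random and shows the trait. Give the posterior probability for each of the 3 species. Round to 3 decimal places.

Taking complements, P(trait | each) = Sp. nigra 0.02, Sp. rubra 0.028, Sp. caerulea 0.275.
Since the prior is uniform, the posterior is proportional to the likelihood:
  Sp. nigra: 0.02
  Sp. rubra: 0.028
  Sp. caerulea: 0.275
Sum = 0.323.
P(Sp. nigra | trait) = 0.02/0.323 ≈ 0.062
P(Sp. rubra | trait) = 0.028/0.323 ≈ 0.087
P(Sp. caerulea | trait) = 0.275/0.323 ≈ 0.851

Sp. nigra 0.062, Sp. rubra 0.087, Sp. caerulea 0.851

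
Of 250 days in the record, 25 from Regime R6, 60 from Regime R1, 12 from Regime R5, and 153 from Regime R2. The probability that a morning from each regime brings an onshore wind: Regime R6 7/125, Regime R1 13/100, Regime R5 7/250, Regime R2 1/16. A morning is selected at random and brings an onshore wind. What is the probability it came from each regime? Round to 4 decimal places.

Regime R6 0.0733, Regime R1 0.4084, Regime R5 0.0176, Regime R2 0.5007

Prior × likelihood for each hypothesis:
  Regime R6: 0.1 × 0.056 = 0.0056
  Regime R1: 0.24 × 0.13 = 0.0312
  Regime R5: 0.048 × 0.028 = 0.001344
  Regime R2: 0.612 × 0.0625 = 0.03825
Total = 0.076394.
P(Regime R6 | onshore) = 0.0056/0.076394 ≈ 0.0733
P(Regime R1 | onshore) = 0.0312/0.076394 ≈ 0.4084
P(Regime R5 | onshore) = 0.001344/0.076394 ≈ 0.0176
P(Regime R2 | onshore) = 0.03825/0.076394 ≈ 0.5007
(Check: 0.0733+0.4084+0.0176+0.5007 = 1.0000.)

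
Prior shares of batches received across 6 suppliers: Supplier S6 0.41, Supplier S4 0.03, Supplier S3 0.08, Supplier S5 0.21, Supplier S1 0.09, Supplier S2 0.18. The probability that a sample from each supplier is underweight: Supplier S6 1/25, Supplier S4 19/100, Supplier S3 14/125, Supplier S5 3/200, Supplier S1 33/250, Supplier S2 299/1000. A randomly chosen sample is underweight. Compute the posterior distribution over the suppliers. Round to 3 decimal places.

Supplier S6 0.164, Supplier S4 0.057, Supplier S3 0.090, Supplier S5 0.032, Supplier S1 0.119, Supplier S2 0.539

Prior × likelihood for each hypothesis:
  Supplier S6: 0.41 × 0.04 = 0.0164
  Supplier S4: 0.03 × 0.19 = 0.0057
  Supplier S3: 0.08 × 0.112 = 0.00896
  Supplier S5: 0.21 × 0.015 = 0.00315
  Supplier S1: 0.09 × 0.132 = 0.01188
  Supplier S2: 0.18 × 0.299 = 0.05382
Normalizing constant = 0.09991.
P(Supplier S6 | underweight) = 0.0164/0.09991 ≈ 0.164
P(Supplier S4 | underweight) = 0.0057/0.09991 ≈ 0.057
P(Supplier S3 | underweight) = 0.00896/0.09991 ≈ 0.090
P(Supplier S5 | underweight) = 0.00315/0.09991 ≈ 0.032
P(Supplier S1 | underweight) = 0.01188/0.09991 ≈ 0.119
P(Supplier S2 | underweight) = 0.05382/0.09991 ≈ 0.539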